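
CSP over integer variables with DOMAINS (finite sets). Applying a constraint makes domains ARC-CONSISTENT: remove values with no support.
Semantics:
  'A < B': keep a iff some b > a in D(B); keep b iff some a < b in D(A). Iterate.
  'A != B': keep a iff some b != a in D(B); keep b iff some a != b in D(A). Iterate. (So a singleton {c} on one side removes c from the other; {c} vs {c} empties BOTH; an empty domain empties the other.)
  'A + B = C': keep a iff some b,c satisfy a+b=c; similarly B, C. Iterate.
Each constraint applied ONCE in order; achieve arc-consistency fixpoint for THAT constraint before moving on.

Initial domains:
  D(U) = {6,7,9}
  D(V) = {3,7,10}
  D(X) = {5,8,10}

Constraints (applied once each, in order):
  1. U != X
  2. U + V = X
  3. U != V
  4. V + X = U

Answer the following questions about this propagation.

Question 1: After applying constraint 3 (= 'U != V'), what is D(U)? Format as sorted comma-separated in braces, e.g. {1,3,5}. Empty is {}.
Constraint 1 (U != X) on D(U)={6,7,9} D(X)={5,8,10}: no change
Constraint 2 (U + V = X) on D(U)={6,7,9} D(V)={3,7,10} D(X)={5,8,10}: U {6,7,9}->{7}; V {3,7,10}->{3}; X {5,8,10}->{10}
Constraint 3 (U != V) on D(U)={7} D(V)={3}: no change
So after constraint 3: D(U) = {7}

Answer: {7}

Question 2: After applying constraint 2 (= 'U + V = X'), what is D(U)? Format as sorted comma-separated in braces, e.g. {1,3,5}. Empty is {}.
Constraint 1 (U != X) on D(U)={6,7,9} D(X)={5,8,10}: no change
Constraint 2 (U + V = X) on D(U)={6,7,9} D(V)={3,7,10} D(X)={5,8,10}: U {6,7,9}->{7}; V {3,7,10}->{3}; X {5,8,10}->{10}
So after constraint 2: D(U) = {7}

Answer: {7}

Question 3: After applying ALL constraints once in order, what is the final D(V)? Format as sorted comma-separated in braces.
Answer: {}

Derivation:
Constraint 1 (U != X) on D(U)={6,7,9} D(X)={5,8,10}: no change
Constraint 2 (U + V = X) on D(U)={6,7,9} D(V)={3,7,10} D(X)={5,8,10}: U {6,7,9}->{7}; V {3,7,10}->{3}; X {5,8,10}->{10}
Constraint 3 (U != V) on D(U)={7} D(V)={3}: no change
Constraint 4 (V + X = U) on D(V)={3} D(X)={10} D(U)={7}: V {3}->{}; X {10}->{}; U {7}->{}
So after all 4 constraints: D(V) = {}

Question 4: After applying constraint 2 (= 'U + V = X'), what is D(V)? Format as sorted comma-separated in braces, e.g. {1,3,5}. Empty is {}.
Constraint 1 (U != X) on D(U)={6,7,9} D(X)={5,8,10}: no change
Constraint 2 (U + V = X) on D(U)={6,7,9} D(V)={3,7,10} D(X)={5,8,10}: U {6,7,9}->{7}; V {3,7,10}->{3}; X {5,8,10}->{10}
So after constraint 2: D(V) = {3}

Answer: {3}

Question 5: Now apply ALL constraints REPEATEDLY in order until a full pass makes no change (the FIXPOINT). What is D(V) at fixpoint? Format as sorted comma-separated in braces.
pass 0 (initial): D(V)={3,7,10}
pass 1: U {6,7,9}->{}; V {3,7,10}->{}; X {5,8,10}->{}
pass 2: no change
Fixpoint after 2 passes: D(V) = {}

Answer: {}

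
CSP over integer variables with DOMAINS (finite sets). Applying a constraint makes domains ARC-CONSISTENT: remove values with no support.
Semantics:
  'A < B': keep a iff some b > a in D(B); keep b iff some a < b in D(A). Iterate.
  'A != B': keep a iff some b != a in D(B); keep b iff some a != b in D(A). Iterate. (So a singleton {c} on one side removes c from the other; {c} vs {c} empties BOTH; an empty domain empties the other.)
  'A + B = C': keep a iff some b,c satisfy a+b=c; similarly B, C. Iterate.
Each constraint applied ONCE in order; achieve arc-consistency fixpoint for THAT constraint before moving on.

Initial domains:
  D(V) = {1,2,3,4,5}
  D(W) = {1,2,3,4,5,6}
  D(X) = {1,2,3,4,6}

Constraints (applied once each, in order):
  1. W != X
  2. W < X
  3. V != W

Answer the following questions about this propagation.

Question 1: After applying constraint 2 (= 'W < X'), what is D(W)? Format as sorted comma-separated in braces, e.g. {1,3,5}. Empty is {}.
Answer: {1,2,3,4,5}

Derivation:
Constraint 1 (W != X) on D(W)={1,2,3,4,5,6} D(X)={1,2,3,4,6}: no change
Constraint 2 (W < X) on D(W)={1,2,3,4,5,6} D(X)={1,2,3,4,6}: W {1,2,3,4,5,6}->{1,2,3,4,5}; X {1,2,3,4,6}->{2,3,4,6}
So after constraint 2: D(W) = {1,2,3,4,5}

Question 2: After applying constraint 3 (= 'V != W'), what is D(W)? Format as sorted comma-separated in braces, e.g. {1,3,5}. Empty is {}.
Constraint 1 (W != X) on D(W)={1,2,3,4,5,6} D(X)={1,2,3,4,6}: no change
Constraint 2 (W < X) on D(W)={1,2,3,4,5,6} D(X)={1,2,3,4,6}: W {1,2,3,4,5,6}->{1,2,3,4,5}; X {1,2,3,4,6}->{2,3,4,6}
Constraint 3 (V != W) on D(V)={1,2,3,4,5} D(W)={1,2,3,4,5}: no change
So after constraint 3: D(W) = {1,2,3,4,5}

Answer: {1,2,3,4,5}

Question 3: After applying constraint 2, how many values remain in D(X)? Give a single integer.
Constraint 1 (W != X) on D(W)={1,2,3,4,5,6} D(X)={1,2,3,4,6}: no change
Constraint 2 (W < X) on D(W)={1,2,3,4,5,6} D(X)={1,2,3,4,6}: W {1,2,3,4,5,6}->{1,2,3,4,5}; X {1,2,3,4,6}->{2,3,4,6}
So after constraint 2: D(X)={2,3,4,6}, size = 4

Answer: 4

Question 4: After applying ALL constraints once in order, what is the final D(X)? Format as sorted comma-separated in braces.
Constraint 1 (W != X) on D(W)={1,2,3,4,5,6} D(X)={1,2,3,4,6}: no change
Constraint 2 (W < X) on D(W)={1,2,3,4,5,6} D(X)={1,2,3,4,6}: W {1,2,3,4,5,6}->{1,2,3,4,5}; X {1,2,3,4,6}->{2,3,4,6}
Constraint 3 (V != W) on D(V)={1,2,3,4,5} D(W)={1,2,3,4,5}: no change
So after all 3 constraints: D(X) = {2,3,4,6}

Answer: {2,3,4,6}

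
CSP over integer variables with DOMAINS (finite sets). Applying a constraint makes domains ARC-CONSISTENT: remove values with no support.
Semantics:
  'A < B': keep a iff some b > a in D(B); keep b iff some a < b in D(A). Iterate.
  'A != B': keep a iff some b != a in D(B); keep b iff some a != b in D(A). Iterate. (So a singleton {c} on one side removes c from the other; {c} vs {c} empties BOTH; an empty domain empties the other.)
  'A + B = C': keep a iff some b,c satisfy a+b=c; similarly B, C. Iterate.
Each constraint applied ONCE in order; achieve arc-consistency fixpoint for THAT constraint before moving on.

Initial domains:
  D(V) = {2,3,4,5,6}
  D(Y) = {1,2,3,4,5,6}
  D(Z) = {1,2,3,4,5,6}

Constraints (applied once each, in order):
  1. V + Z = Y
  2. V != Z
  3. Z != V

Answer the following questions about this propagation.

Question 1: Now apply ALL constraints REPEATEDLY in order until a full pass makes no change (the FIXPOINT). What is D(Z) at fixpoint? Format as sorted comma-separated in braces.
pass 0 (initial): D(Z)={1,2,3,4,5,6}
pass 1: V {2,3,4,5,6}->{2,3,4,5}; Y {1,2,3,4,5,6}->{3,4,5,6}; Z {1,2,3,4,5,6}->{1,2,3,4}
pass 2: no change
Fixpoint after 2 passes: D(Z) = {1,2,3,4}

Answer: {1,2,3,4}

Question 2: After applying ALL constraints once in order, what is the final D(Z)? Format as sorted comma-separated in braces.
Answer: {1,2,3,4}

Derivation:
Constraint 1 (V + Z = Y) on D(V)={2,3,4,5,6} D(Z)={1,2,3,4,5,6} D(Y)={1,2,3,4,5,6}: V {2,3,4,5,6}->{2,3,4,5}; Z {1,2,3,4,5,6}->{1,2,3,4}; Y {1,2,3,4,5,6}->{3,4,5,6}
Constraint 2 (V != Z) on D(V)={2,3,4,5} D(Z)={1,2,3,4}: no change
Constraint 3 (Z != V) on D(Z)={1,2,3,4} D(V)={2,3,4,5}: no change
So after all 3 constraints: D(Z) = {1,2,3,4}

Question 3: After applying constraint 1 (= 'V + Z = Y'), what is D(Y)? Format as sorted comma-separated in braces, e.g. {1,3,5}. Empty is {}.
Constraint 1 (V + Z = Y) on D(V)={2,3,4,5,6} D(Z)={1,2,3,4,5,6} D(Y)={1,2,3,4,5,6}: V {2,3,4,5,6}->{2,3,4,5}; Z {1,2,3,4,5,6}->{1,2,3,4}; Y {1,2,3,4,5,6}->{3,4,5,6}
So after constraint 1: D(Y) = {3,4,5,6}

Answer: {3,4,5,6}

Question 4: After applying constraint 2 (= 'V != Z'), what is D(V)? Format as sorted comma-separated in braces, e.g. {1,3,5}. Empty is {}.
Constraint 1 (V + Z = Y) on D(V)={2,3,4,5,6} D(Z)={1,2,3,4,5,6} D(Y)={1,2,3,4,5,6}: V {2,3,4,5,6}->{2,3,4,5}; Z {1,2,3,4,5,6}->{1,2,3,4}; Y {1,2,3,4,5,6}->{3,4,5,6}
Constraint 2 (V != Z) on D(V)={2,3,4,5} D(Z)={1,2,3,4}: no change
So after constraint 2: D(V) = {2,3,4,5}

Answer: {2,3,4,5}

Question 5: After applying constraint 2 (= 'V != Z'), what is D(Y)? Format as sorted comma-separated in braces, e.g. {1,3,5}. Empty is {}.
Answer: {3,4,5,6}

Derivation:
Constraint 1 (V + Z = Y) on D(V)={2,3,4,5,6} D(Z)={1,2,3,4,5,6} D(Y)={1,2,3,4,5,6}: V {2,3,4,5,6}->{2,3,4,5}; Z {1,2,3,4,5,6}->{1,2,3,4}; Y {1,2,3,4,5,6}->{3,4,5,6}
Constraint 2 (V != Z) on D(V)={2,3,4,5} D(Z)={1,2,3,4}: no change
So after constraint 2: D(Y) = {3,4,5,6}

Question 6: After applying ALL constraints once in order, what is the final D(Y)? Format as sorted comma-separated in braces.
Answer: {3,4,5,6}

Derivation:
Constraint 1 (V + Z = Y) on D(V)={2,3,4,5,6} D(Z)={1,2,3,4,5,6} D(Y)={1,2,3,4,5,6}: V {2,3,4,5,6}->{2,3,4,5}; Z {1,2,3,4,5,6}->{1,2,3,4}; Y {1,2,3,4,5,6}->{3,4,5,6}
Constraint 2 (V != Z) on D(V)={2,3,4,5} D(Z)={1,2,3,4}: no change
Constraint 3 (Z != V) on D(Z)={1,2,3,4} D(V)={2,3,4,5}: no change
So after all 3 constraints: D(Y) = {3,4,5,6}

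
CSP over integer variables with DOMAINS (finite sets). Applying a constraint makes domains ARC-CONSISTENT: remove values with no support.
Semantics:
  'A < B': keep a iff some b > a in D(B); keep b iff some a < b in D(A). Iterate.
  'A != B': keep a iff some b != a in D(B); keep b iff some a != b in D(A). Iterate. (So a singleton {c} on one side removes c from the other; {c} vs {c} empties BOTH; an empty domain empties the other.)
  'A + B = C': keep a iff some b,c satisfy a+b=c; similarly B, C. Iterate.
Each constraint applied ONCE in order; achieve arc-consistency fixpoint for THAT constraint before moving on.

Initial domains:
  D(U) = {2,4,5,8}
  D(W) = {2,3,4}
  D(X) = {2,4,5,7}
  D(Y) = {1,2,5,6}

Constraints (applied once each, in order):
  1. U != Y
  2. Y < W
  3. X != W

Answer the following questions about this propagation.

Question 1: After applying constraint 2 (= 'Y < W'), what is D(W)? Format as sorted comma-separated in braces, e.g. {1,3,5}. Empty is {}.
Answer: {2,3,4}

Derivation:
Constraint 1 (U != Y) on D(U)={2,4,5,8} D(Y)={1,2,5,6}: no change
Constraint 2 (Y < W) on D(Y)={1,2,5,6} D(W)={2,3,4}: Y {1,2,5,6}->{1,2}
So after constraint 2: D(W) = {2,3,4}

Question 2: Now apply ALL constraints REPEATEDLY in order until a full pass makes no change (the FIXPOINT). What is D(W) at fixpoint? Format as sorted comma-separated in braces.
Answer: {2,3,4}

Derivation:
pass 0 (initial): D(W)={2,3,4}
pass 1: Y {1,2,5,6}->{1,2}
pass 2: no change
Fixpoint after 2 passes: D(W) = {2,3,4}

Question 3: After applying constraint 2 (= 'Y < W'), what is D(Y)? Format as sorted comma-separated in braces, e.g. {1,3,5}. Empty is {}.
Constraint 1 (U != Y) on D(U)={2,4,5,8} D(Y)={1,2,5,6}: no change
Constraint 2 (Y < W) on D(Y)={1,2,5,6} D(W)={2,3,4}: Y {1,2,5,6}->{1,2}
So after constraint 2: D(Y) = {1,2}

Answer: {1,2}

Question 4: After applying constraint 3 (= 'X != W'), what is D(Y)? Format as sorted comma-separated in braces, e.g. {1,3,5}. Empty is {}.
Answer: {1,2}

Derivation:
Constraint 1 (U != Y) on D(U)={2,4,5,8} D(Y)={1,2,5,6}: no change
Constraint 2 (Y < W) on D(Y)={1,2,5,6} D(W)={2,3,4}: Y {1,2,5,6}->{1,2}
Constraint 3 (X != W) on D(X)={2,4,5,7} D(W)={2,3,4}: no change
So after constraint 3: D(Y) = {1,2}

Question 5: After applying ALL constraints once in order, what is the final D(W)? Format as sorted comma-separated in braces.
Answer: {2,3,4}

Derivation:
Constraint 1 (U != Y) on D(U)={2,4,5,8} D(Y)={1,2,5,6}: no change
Constraint 2 (Y < W) on D(Y)={1,2,5,6} D(W)={2,3,4}: Y {1,2,5,6}->{1,2}
Constraint 3 (X != W) on D(X)={2,4,5,7} D(W)={2,3,4}: no change
So after all 3 constraints: D(W) = {2,3,4}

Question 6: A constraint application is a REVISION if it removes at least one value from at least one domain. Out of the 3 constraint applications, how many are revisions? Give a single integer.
Answer: 1

Derivation:
Constraint 1 (U != Y) on D(U)={2,4,5,8} D(Y)={1,2,5,6}: no change => not a revision
Constraint 2 (Y < W) on D(Y)={1,2,5,6} D(W)={2,3,4}: Y {1,2,5,6}->{1,2} => REVISION
Constraint 3 (X != W) on D(X)={2,4,5,7} D(W)={2,3,4}: no change => not a revision
Total revisions = 1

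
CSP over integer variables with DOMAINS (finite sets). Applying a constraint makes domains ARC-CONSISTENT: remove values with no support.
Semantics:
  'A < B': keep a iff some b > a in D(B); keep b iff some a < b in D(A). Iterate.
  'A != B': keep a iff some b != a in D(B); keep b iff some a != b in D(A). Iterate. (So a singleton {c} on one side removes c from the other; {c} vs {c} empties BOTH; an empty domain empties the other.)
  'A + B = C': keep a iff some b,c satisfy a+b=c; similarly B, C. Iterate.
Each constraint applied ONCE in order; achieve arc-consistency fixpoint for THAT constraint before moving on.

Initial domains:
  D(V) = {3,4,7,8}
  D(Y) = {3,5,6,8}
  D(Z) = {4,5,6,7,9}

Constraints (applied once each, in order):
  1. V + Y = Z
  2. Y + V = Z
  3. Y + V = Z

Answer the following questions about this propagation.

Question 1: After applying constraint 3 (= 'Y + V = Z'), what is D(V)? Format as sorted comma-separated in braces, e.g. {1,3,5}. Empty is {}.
Answer: {3,4}

Derivation:
Constraint 1 (V + Y = Z) on D(V)={3,4,7,8} D(Y)={3,5,6,8} D(Z)={4,5,6,7,9}: V {3,4,7,8}->{3,4}; Y {3,5,6,8}->{3,5,6}; Z {4,5,6,7,9}->{6,7,9}
Constraint 2 (Y + V = Z) on D(Y)={3,5,6} D(V)={3,4} D(Z)={6,7,9}: no change
Constraint 3 (Y + V = Z) on D(Y)={3,5,6} D(V)={3,4} D(Z)={6,7,9}: no change
So after constraint 3: D(V) = {3,4}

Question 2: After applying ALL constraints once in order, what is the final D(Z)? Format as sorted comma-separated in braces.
Constraint 1 (V + Y = Z) on D(V)={3,4,7,8} D(Y)={3,5,6,8} D(Z)={4,5,6,7,9}: V {3,4,7,8}->{3,4}; Y {3,5,6,8}->{3,5,6}; Z {4,5,6,7,9}->{6,7,9}
Constraint 2 (Y + V = Z) on D(Y)={3,5,6} D(V)={3,4} D(Z)={6,7,9}: no change
Constraint 3 (Y + V = Z) on D(Y)={3,5,6} D(V)={3,4} D(Z)={6,7,9}: no change
So after all 3 constraints: D(Z) = {6,7,9}

Answer: {6,7,9}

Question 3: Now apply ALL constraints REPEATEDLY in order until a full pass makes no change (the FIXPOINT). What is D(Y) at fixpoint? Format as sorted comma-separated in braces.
Answer: {3,5,6}

Derivation:
pass 0 (initial): D(Y)={3,5,6,8}
pass 1: V {3,4,7,8}->{3,4}; Y {3,5,6,8}->{3,5,6}; Z {4,5,6,7,9}->{6,7,9}
pass 2: no change
Fixpoint after 2 passes: D(Y) = {3,5,6}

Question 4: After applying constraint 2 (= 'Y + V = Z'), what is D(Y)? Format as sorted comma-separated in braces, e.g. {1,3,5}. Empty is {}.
Answer: {3,5,6}

Derivation:
Constraint 1 (V + Y = Z) on D(V)={3,4,7,8} D(Y)={3,5,6,8} D(Z)={4,5,6,7,9}: V {3,4,7,8}->{3,4}; Y {3,5,6,8}->{3,5,6}; Z {4,5,6,7,9}->{6,7,9}
Constraint 2 (Y + V = Z) on D(Y)={3,5,6} D(V)={3,4} D(Z)={6,7,9}: no change
So after constraint 2: D(Y) = {3,5,6}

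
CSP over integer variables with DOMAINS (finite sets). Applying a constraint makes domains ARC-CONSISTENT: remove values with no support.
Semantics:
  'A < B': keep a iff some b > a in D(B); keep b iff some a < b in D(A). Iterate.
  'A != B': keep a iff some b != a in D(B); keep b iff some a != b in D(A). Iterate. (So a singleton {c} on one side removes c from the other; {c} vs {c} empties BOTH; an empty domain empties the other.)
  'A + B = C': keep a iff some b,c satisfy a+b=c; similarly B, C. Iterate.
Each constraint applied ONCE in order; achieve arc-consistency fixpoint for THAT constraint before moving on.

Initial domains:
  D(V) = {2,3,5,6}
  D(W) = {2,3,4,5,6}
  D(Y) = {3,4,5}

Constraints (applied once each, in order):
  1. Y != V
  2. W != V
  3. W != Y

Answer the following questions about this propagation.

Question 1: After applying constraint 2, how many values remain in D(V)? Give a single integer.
Answer: 4

Derivation:
Constraint 1 (Y != V) on D(Y)={3,4,5} D(V)={2,3,5,6}: no change
Constraint 2 (W != V) on D(W)={2,3,4,5,6} D(V)={2,3,5,6}: no change
So after constraint 2: D(V)={2,3,5,6}, size = 4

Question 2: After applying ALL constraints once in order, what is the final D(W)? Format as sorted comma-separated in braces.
Constraint 1 (Y != V) on D(Y)={3,4,5} D(V)={2,3,5,6}: no change
Constraint 2 (W != V) on D(W)={2,3,4,5,6} D(V)={2,3,5,6}: no change
Constraint 3 (W != Y) on D(W)={2,3,4,5,6} D(Y)={3,4,5}: no change
So after all 3 constraints: D(W) = {2,3,4,5,6}

Answer: {2,3,4,5,6}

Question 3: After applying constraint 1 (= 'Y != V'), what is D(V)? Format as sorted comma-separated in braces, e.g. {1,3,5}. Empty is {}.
Answer: {2,3,5,6}

Derivation:
Constraint 1 (Y != V) on D(Y)={3,4,5} D(V)={2,3,5,6}: no change
So after constraint 1: D(V) = {2,3,5,6}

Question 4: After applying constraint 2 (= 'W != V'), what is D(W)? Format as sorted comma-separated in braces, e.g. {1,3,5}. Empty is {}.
Answer: {2,3,4,5,6}

Derivation:
Constraint 1 (Y != V) on D(Y)={3,4,5} D(V)={2,3,5,6}: no change
Constraint 2 (W != V) on D(W)={2,3,4,5,6} D(V)={2,3,5,6}: no change
So after constraint 2: D(W) = {2,3,4,5,6}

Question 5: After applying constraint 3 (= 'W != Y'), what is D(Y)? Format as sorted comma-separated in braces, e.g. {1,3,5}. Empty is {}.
Constraint 1 (Y != V) on D(Y)={3,4,5} D(V)={2,3,5,6}: no change
Constraint 2 (W != V) on D(W)={2,3,4,5,6} D(V)={2,3,5,6}: no change
Constraint 3 (W != Y) on D(W)={2,3,4,5,6} D(Y)={3,4,5}: no change
So after constraint 3: D(Y) = {3,4,5}

Answer: {3,4,5}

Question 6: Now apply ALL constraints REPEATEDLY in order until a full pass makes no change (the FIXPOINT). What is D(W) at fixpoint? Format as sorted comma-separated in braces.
Answer: {2,3,4,5,6}

Derivation:
pass 0 (initial): D(W)={2,3,4,5,6}
pass 1: no change
Fixpoint after 1 passes: D(W) = {2,3,4,5,6}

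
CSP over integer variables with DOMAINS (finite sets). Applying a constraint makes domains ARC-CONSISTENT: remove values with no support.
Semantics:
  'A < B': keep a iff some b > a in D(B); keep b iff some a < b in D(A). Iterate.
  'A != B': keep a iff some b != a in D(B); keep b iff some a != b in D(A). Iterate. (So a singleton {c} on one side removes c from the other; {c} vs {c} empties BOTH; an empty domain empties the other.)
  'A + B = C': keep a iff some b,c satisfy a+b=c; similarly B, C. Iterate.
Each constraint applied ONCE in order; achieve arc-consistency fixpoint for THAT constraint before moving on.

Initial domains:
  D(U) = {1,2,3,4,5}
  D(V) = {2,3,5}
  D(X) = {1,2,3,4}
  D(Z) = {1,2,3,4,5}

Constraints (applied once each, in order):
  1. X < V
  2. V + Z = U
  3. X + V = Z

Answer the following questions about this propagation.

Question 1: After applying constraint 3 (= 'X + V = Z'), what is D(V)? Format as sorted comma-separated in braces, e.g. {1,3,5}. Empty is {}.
Constraint 1 (X < V) on D(X)={1,2,3,4} D(V)={2,3,5}: no change
Constraint 2 (V + Z = U) on D(V)={2,3,5} D(Z)={1,2,3,4,5} D(U)={1,2,3,4,5}: V {2,3,5}->{2,3}; Z {1,2,3,4,5}->{1,2,3}; U {1,2,3,4,5}->{3,4,5}
Constraint 3 (X + V = Z) on D(X)={1,2,3,4} D(V)={2,3} D(Z)={1,2,3}: X {1,2,3,4}->{1}; V {2,3}->{2}; Z {1,2,3}->{3}
So after constraint 3: D(V) = {2}

Answer: {2}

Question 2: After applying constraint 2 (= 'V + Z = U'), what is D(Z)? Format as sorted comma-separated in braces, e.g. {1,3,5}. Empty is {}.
Constraint 1 (X < V) on D(X)={1,2,3,4} D(V)={2,3,5}: no change
Constraint 2 (V + Z = U) on D(V)={2,3,5} D(Z)={1,2,3,4,5} D(U)={1,2,3,4,5}: V {2,3,5}->{2,3}; Z {1,2,3,4,5}->{1,2,3}; U {1,2,3,4,5}->{3,4,5}
So after constraint 2: D(Z) = {1,2,3}

Answer: {1,2,3}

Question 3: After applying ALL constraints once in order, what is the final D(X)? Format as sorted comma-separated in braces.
Answer: {1}

Derivation:
Constraint 1 (X < V) on D(X)={1,2,3,4} D(V)={2,3,5}: no change
Constraint 2 (V + Z = U) on D(V)={2,3,5} D(Z)={1,2,3,4,5} D(U)={1,2,3,4,5}: V {2,3,5}->{2,3}; Z {1,2,3,4,5}->{1,2,3}; U {1,2,3,4,5}->{3,4,5}
Constraint 3 (X + V = Z) on D(X)={1,2,3,4} D(V)={2,3} D(Z)={1,2,3}: X {1,2,3,4}->{1}; V {2,3}->{2}; Z {1,2,3}->{3}
So after all 3 constraints: D(X) = {1}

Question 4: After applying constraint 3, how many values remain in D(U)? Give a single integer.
Constraint 1 (X < V) on D(X)={1,2,3,4} D(V)={2,3,5}: no change
Constraint 2 (V + Z = U) on D(V)={2,3,5} D(Z)={1,2,3,4,5} D(U)={1,2,3,4,5}: V {2,3,5}->{2,3}; Z {1,2,3,4,5}->{1,2,3}; U {1,2,3,4,5}->{3,4,5}
Constraint 3 (X + V = Z) on D(X)={1,2,3,4} D(V)={2,3} D(Z)={1,2,3}: X {1,2,3,4}->{1}; V {2,3}->{2}; Z {1,2,3}->{3}
So after constraint 3: D(U)={3,4,5}, size = 3

Answer: 3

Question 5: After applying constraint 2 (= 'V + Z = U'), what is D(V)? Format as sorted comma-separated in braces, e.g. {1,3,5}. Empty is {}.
Answer: {2,3}

Derivation:
Constraint 1 (X < V) on D(X)={1,2,3,4} D(V)={2,3,5}: no change
Constraint 2 (V + Z = U) on D(V)={2,3,5} D(Z)={1,2,3,4,5} D(U)={1,2,3,4,5}: V {2,3,5}->{2,3}; Z {1,2,3,4,5}->{1,2,3}; U {1,2,3,4,5}->{3,4,5}
So after constraint 2: D(V) = {2,3}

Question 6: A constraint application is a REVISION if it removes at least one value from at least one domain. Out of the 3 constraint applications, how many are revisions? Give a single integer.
Constraint 1 (X < V) on D(X)={1,2,3,4} D(V)={2,3,5}: no change => not a revision
Constraint 2 (V + Z = U) on D(V)={2,3,5} D(Z)={1,2,3,4,5} D(U)={1,2,3,4,5}: V {2,3,5}->{2,3}; Z {1,2,3,4,5}->{1,2,3}; U {1,2,3,4,5}->{3,4,5} => REVISION
Constraint 3 (X + V = Z) on D(X)={1,2,3,4} D(V)={2,3} D(Z)={1,2,3}: X {1,2,3,4}->{1}; V {2,3}->{2}; Z {1,2,3}->{3} => REVISION
Total revisions = 2

Answer: 2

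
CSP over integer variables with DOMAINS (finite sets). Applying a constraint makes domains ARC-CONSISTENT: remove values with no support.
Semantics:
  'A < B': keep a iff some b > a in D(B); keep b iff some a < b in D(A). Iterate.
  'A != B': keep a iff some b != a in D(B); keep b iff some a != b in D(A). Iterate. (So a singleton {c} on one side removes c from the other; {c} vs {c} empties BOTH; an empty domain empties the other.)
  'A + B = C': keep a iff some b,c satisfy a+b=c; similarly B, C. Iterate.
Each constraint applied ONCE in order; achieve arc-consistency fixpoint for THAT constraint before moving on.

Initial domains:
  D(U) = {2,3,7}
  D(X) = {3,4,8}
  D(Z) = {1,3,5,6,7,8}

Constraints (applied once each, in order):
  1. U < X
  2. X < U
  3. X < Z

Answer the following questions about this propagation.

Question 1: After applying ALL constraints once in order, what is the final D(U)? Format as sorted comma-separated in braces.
Answer: {7}

Derivation:
Constraint 1 (U < X) on D(U)={2,3,7} D(X)={3,4,8}: no change
Constraint 2 (X < U) on D(X)={3,4,8} D(U)={2,3,7}: X {3,4,8}->{3,4}; U {2,3,7}->{7}
Constraint 3 (X < Z) on D(X)={3,4} D(Z)={1,3,5,6,7,8}: Z {1,3,5,6,7,8}->{5,6,7,8}
So after all 3 constraints: D(U) = {7}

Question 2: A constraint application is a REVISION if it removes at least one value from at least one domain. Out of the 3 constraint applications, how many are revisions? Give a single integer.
Constraint 1 (U < X) on D(U)={2,3,7} D(X)={3,4,8}: no change => not a revision
Constraint 2 (X < U) on D(X)={3,4,8} D(U)={2,3,7}: X {3,4,8}->{3,4}; U {2,3,7}->{7} => REVISION
Constraint 3 (X < Z) on D(X)={3,4} D(Z)={1,3,5,6,7,8}: Z {1,3,5,6,7,8}->{5,6,7,8} => REVISION
Total revisions = 2

Answer: 2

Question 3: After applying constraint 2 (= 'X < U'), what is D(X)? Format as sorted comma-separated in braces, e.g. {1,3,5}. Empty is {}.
Answer: {3,4}

Derivation:
Constraint 1 (U < X) on D(U)={2,3,7} D(X)={3,4,8}: no change
Constraint 2 (X < U) on D(X)={3,4,8} D(U)={2,3,7}: X {3,4,8}->{3,4}; U {2,3,7}->{7}
So after constraint 2: D(X) = {3,4}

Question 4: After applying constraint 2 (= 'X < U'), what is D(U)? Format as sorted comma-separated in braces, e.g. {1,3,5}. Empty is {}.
Answer: {7}

Derivation:
Constraint 1 (U < X) on D(U)={2,3,7} D(X)={3,4,8}: no change
Constraint 2 (X < U) on D(X)={3,4,8} D(U)={2,3,7}: X {3,4,8}->{3,4}; U {2,3,7}->{7}
So after constraint 2: D(U) = {7}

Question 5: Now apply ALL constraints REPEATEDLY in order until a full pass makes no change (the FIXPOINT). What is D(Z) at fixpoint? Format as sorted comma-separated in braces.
pass 0 (initial): D(Z)={1,3,5,6,7,8}
pass 1: U {2,3,7}->{7}; X {3,4,8}->{3,4}; Z {1,3,5,6,7,8}->{5,6,7,8}
pass 2: U {7}->{}; X {3,4}->{}; Z {5,6,7,8}->{}
pass 3: no change
Fixpoint after 3 passes: D(Z) = {}

Answer: {}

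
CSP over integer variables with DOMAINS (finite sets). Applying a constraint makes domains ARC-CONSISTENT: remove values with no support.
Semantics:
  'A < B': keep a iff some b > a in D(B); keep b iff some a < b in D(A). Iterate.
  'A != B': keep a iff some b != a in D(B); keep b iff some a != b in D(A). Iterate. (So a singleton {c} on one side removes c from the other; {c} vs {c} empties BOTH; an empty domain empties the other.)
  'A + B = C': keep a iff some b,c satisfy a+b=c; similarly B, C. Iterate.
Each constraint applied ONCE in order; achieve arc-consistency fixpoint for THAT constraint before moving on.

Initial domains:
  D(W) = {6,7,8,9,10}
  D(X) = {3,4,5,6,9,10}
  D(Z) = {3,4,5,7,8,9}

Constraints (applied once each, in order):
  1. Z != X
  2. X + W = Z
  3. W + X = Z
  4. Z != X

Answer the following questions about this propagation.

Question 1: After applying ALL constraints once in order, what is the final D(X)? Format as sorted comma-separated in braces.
Constraint 1 (Z != X) on D(Z)={3,4,5,7,8,9} D(X)={3,4,5,6,9,10}: no change
Constraint 2 (X + W = Z) on D(X)={3,4,5,6,9,10} D(W)={6,7,8,9,10} D(Z)={3,4,5,7,8,9}: X {3,4,5,6,9,10}->{3}; W {6,7,8,9,10}->{6}; Z {3,4,5,7,8,9}->{9}
Constraint 3 (W + X = Z) on D(W)={6} D(X)={3} D(Z)={9}: no change
Constraint 4 (Z != X) on D(Z)={9} D(X)={3}: no change
So after all 4 constraints: D(X) = {3}

Answer: {3}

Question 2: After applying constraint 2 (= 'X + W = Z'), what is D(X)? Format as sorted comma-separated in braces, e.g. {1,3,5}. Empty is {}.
Constraint 1 (Z != X) on D(Z)={3,4,5,7,8,9} D(X)={3,4,5,6,9,10}: no change
Constraint 2 (X + W = Z) on D(X)={3,4,5,6,9,10} D(W)={6,7,8,9,10} D(Z)={3,4,5,7,8,9}: X {3,4,5,6,9,10}->{3}; W {6,7,8,9,10}->{6}; Z {3,4,5,7,8,9}->{9}
So after constraint 2: D(X) = {3}

Answer: {3}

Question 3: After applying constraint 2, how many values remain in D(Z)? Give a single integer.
Constraint 1 (Z != X) on D(Z)={3,4,5,7,8,9} D(X)={3,4,5,6,9,10}: no change
Constraint 2 (X + W = Z) on D(X)={3,4,5,6,9,10} D(W)={6,7,8,9,10} D(Z)={3,4,5,7,8,9}: X {3,4,5,6,9,10}->{3}; W {6,7,8,9,10}->{6}; Z {3,4,5,7,8,9}->{9}
So after constraint 2: D(Z)={9}, size = 1

Answer: 1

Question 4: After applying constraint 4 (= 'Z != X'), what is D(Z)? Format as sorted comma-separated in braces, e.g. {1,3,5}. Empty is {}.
Answer: {9}

Derivation:
Constraint 1 (Z != X) on D(Z)={3,4,5,7,8,9} D(X)={3,4,5,6,9,10}: no change
Constraint 2 (X + W = Z) on D(X)={3,4,5,6,9,10} D(W)={6,7,8,9,10} D(Z)={3,4,5,7,8,9}: X {3,4,5,6,9,10}->{3}; W {6,7,8,9,10}->{6}; Z {3,4,5,7,8,9}->{9}
Constraint 3 (W + X = Z) on D(W)={6} D(X)={3} D(Z)={9}: no change
Constraint 4 (Z != X) on D(Z)={9} D(X)={3}: no change
So after constraint 4: D(Z) = {9}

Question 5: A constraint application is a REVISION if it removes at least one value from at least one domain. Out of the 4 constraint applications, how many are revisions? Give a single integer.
Constraint 1 (Z != X) on D(Z)={3,4,5,7,8,9} D(X)={3,4,5,6,9,10}: no change => not a revision
Constraint 2 (X + W = Z) on D(X)={3,4,5,6,9,10} D(W)={6,7,8,9,10} D(Z)={3,4,5,7,8,9}: X {3,4,5,6,9,10}->{3}; W {6,7,8,9,10}->{6}; Z {3,4,5,7,8,9}->{9} => REVISION
Constraint 3 (W + X = Z) on D(W)={6} D(X)={3} D(Z)={9}: no change => not a revision
Constraint 4 (Z != X) on D(Z)={9} D(X)={3}: no change => not a revision
Total revisions = 1

Answer: 1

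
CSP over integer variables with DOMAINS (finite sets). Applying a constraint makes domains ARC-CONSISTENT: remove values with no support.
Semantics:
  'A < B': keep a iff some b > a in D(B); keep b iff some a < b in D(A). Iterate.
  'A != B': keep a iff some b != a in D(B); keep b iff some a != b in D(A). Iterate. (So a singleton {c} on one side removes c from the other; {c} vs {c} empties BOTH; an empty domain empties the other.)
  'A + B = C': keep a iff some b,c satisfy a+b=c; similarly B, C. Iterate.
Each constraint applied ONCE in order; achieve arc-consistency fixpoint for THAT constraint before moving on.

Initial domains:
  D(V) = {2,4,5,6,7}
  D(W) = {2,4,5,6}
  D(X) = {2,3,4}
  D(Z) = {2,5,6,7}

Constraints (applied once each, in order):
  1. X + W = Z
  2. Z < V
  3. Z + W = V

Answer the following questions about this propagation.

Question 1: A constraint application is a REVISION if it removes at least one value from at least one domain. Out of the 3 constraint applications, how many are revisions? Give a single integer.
Answer: 3

Derivation:
Constraint 1 (X + W = Z) on D(X)={2,3,4} D(W)={2,4,5,6} D(Z)={2,5,6,7}: W {2,4,5,6}->{2,4,5}; Z {2,5,6,7}->{5,6,7} => REVISION
Constraint 2 (Z < V) on D(Z)={5,6,7} D(V)={2,4,5,6,7}: Z {5,6,7}->{5,6}; V {2,4,5,6,7}->{6,7} => REVISION
Constraint 3 (Z + W = V) on D(Z)={5,6} D(W)={2,4,5} D(V)={6,7}: Z {5,6}->{5}; W {2,4,5}->{2}; V {6,7}->{7} => REVISION
Total revisions = 3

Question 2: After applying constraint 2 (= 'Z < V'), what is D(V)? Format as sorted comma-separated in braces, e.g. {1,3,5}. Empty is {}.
Constraint 1 (X + W = Z) on D(X)={2,3,4} D(W)={2,4,5,6} D(Z)={2,5,6,7}: W {2,4,5,6}->{2,4,5}; Z {2,5,6,7}->{5,6,7}
Constraint 2 (Z < V) on D(Z)={5,6,7} D(V)={2,4,5,6,7}: Z {5,6,7}->{5,6}; V {2,4,5,6,7}->{6,7}
So after constraint 2: D(V) = {6,7}

Answer: {6,7}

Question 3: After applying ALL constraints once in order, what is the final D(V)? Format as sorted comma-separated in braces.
Constraint 1 (X + W = Z) on D(X)={2,3,4} D(W)={2,4,5,6} D(Z)={2,5,6,7}: W {2,4,5,6}->{2,4,5}; Z {2,5,6,7}->{5,6,7}
Constraint 2 (Z < V) on D(Z)={5,6,7} D(V)={2,4,5,6,7}: Z {5,6,7}->{5,6}; V {2,4,5,6,7}->{6,7}
Constraint 3 (Z + W = V) on D(Z)={5,6} D(W)={2,4,5} D(V)={6,7}: Z {5,6}->{5}; W {2,4,5}->{2}; V {6,7}->{7}
So after all 3 constraints: D(V) = {7}

Answer: {7}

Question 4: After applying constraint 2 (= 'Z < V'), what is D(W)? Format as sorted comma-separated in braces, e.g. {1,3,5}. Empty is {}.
Constraint 1 (X + W = Z) on D(X)={2,3,4} D(W)={2,4,5,6} D(Z)={2,5,6,7}: W {2,4,5,6}->{2,4,5}; Z {2,5,6,7}->{5,6,7}
Constraint 2 (Z < V) on D(Z)={5,6,7} D(V)={2,4,5,6,7}: Z {5,6,7}->{5,6}; V {2,4,5,6,7}->{6,7}
So after constraint 2: D(W) = {2,4,5}

Answer: {2,4,5}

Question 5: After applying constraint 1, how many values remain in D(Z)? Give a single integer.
Answer: 3

Derivation:
Constraint 1 (X + W = Z) on D(X)={2,3,4} D(W)={2,4,5,6} D(Z)={2,5,6,7}: W {2,4,5,6}->{2,4,5}; Z {2,5,6,7}->{5,6,7}
So after constraint 1: D(Z)={5,6,7}, size = 3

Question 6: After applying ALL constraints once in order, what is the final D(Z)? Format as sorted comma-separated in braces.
Answer: {5}

Derivation:
Constraint 1 (X + W = Z) on D(X)={2,3,4} D(W)={2,4,5,6} D(Z)={2,5,6,7}: W {2,4,5,6}->{2,4,5}; Z {2,5,6,7}->{5,6,7}
Constraint 2 (Z < V) on D(Z)={5,6,7} D(V)={2,4,5,6,7}: Z {5,6,7}->{5,6}; V {2,4,5,6,7}->{6,7}
Constraint 3 (Z + W = V) on D(Z)={5,6} D(W)={2,4,5} D(V)={6,7}: Z {5,6}->{5}; W {2,4,5}->{2}; V {6,7}->{7}
So after all 3 constraints: D(Z) = {5}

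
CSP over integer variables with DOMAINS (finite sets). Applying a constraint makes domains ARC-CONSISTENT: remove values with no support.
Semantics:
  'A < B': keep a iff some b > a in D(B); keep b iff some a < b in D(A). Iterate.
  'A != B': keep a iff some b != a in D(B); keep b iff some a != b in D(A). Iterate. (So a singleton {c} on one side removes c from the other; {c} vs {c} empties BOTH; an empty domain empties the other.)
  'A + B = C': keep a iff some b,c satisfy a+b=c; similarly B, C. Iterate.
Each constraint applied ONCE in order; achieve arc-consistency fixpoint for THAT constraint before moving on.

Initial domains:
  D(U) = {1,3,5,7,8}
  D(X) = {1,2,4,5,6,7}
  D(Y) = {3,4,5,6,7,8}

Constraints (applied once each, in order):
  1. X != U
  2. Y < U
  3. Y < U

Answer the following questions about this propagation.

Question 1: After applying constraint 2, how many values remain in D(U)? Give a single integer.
Constraint 1 (X != U) on D(X)={1,2,4,5,6,7} D(U)={1,3,5,7,8}: no change
Constraint 2 (Y < U) on D(Y)={3,4,5,6,7,8} D(U)={1,3,5,7,8}: Y {3,4,5,6,7,8}->{3,4,5,6,7}; U {1,3,5,7,8}->{5,7,8}
So after constraint 2: D(U)={5,7,8}, size = 3

Answer: 3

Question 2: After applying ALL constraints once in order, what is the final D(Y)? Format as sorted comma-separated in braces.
Constraint 1 (X != U) on D(X)={1,2,4,5,6,7} D(U)={1,3,5,7,8}: no change
Constraint 2 (Y < U) on D(Y)={3,4,5,6,7,8} D(U)={1,3,5,7,8}: Y {3,4,5,6,7,8}->{3,4,5,6,7}; U {1,3,5,7,8}->{5,7,8}
Constraint 3 (Y < U) on D(Y)={3,4,5,6,7} D(U)={5,7,8}: no change
So after all 3 constraints: D(Y) = {3,4,5,6,7}

Answer: {3,4,5,6,7}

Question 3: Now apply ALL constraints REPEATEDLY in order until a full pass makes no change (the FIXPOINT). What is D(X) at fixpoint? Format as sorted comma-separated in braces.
Answer: {1,2,4,5,6,7}

Derivation:
pass 0 (initial): D(X)={1,2,4,5,6,7}
pass 1: U {1,3,5,7,8}->{5,7,8}; Y {3,4,5,6,7,8}->{3,4,5,6,7}
pass 2: no change
Fixpoint after 2 passes: D(X) = {1,2,4,5,6,7}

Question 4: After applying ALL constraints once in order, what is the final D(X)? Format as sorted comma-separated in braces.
Constraint 1 (X != U) on D(X)={1,2,4,5,6,7} D(U)={1,3,5,7,8}: no change
Constraint 2 (Y < U) on D(Y)={3,4,5,6,7,8} D(U)={1,3,5,7,8}: Y {3,4,5,6,7,8}->{3,4,5,6,7}; U {1,3,5,7,8}->{5,7,8}
Constraint 3 (Y < U) on D(Y)={3,4,5,6,7} D(U)={5,7,8}: no change
So after all 3 constraints: D(X) = {1,2,4,5,6,7}

Answer: {1,2,4,5,6,7}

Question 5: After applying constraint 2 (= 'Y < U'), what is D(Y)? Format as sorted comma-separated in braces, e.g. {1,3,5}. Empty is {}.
Constraint 1 (X != U) on D(X)={1,2,4,5,6,7} D(U)={1,3,5,7,8}: no change
Constraint 2 (Y < U) on D(Y)={3,4,5,6,7,8} D(U)={1,3,5,7,8}: Y {3,4,5,6,7,8}->{3,4,5,6,7}; U {1,3,5,7,8}->{5,7,8}
So after constraint 2: D(Y) = {3,4,5,6,7}

Answer: {3,4,5,6,7}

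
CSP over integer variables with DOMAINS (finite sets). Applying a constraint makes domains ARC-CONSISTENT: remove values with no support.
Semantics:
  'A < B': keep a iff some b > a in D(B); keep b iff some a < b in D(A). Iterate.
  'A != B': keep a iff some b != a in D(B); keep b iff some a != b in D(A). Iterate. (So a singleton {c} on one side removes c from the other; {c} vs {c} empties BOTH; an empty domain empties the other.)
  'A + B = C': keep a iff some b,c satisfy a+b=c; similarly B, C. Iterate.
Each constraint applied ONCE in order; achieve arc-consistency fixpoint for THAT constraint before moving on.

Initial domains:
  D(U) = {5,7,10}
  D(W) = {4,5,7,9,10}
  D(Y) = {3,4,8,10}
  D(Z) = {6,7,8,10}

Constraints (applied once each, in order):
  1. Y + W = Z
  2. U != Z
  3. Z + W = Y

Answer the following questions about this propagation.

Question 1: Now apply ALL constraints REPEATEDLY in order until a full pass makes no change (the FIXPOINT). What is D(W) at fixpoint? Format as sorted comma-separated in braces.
Answer: {}

Derivation:
pass 0 (initial): D(W)={4,5,7,9,10}
pass 1: W {4,5,7,9,10}->{}; Y {3,4,8,10}->{}; Z {6,7,8,10}->{}
pass 2: U {5,7,10}->{}
pass 3: no change
Fixpoint after 3 passes: D(W) = {}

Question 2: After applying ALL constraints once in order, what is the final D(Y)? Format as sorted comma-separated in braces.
Constraint 1 (Y + W = Z) on D(Y)={3,4,8,10} D(W)={4,5,7,9,10} D(Z)={6,7,8,10}: Y {3,4,8,10}->{3,4}; W {4,5,7,9,10}->{4,5,7}; Z {6,7,8,10}->{7,8,10}
Constraint 2 (U != Z) on D(U)={5,7,10} D(Z)={7,8,10}: no change
Constraint 3 (Z + W = Y) on D(Z)={7,8,10} D(W)={4,5,7} D(Y)={3,4}: Z {7,8,10}->{}; W {4,5,7}->{}; Y {3,4}->{}
So after all 3 constraints: D(Y) = {}

Answer: {}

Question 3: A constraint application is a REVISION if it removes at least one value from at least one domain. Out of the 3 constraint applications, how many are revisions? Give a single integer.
Constraint 1 (Y + W = Z) on D(Y)={3,4,8,10} D(W)={4,5,7,9,10} D(Z)={6,7,8,10}: Y {3,4,8,10}->{3,4}; W {4,5,7,9,10}->{4,5,7}; Z {6,7,8,10}->{7,8,10} => REVISION
Constraint 2 (U != Z) on D(U)={5,7,10} D(Z)={7,8,10}: no change => not a revision
Constraint 3 (Z + W = Y) on D(Z)={7,8,10} D(W)={4,5,7} D(Y)={3,4}: Z {7,8,10}->{}; W {4,5,7}->{}; Y {3,4}->{} => REVISION
Total revisions = 2

Answer: 2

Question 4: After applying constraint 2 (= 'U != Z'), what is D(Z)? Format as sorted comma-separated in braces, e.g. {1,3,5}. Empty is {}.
Answer: {7,8,10}

Derivation:
Constraint 1 (Y + W = Z) on D(Y)={3,4,8,10} D(W)={4,5,7,9,10} D(Z)={6,7,8,10}: Y {3,4,8,10}->{3,4}; W {4,5,7,9,10}->{4,5,7}; Z {6,7,8,10}->{7,8,10}
Constraint 2 (U != Z) on D(U)={5,7,10} D(Z)={7,8,10}: no change
So after constraint 2: D(Z) = {7,8,10}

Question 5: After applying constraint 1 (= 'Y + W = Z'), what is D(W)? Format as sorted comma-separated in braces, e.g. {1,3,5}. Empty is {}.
Constraint 1 (Y + W = Z) on D(Y)={3,4,8,10} D(W)={4,5,7,9,10} D(Z)={6,7,8,10}: Y {3,4,8,10}->{3,4}; W {4,5,7,9,10}->{4,5,7}; Z {6,7,8,10}->{7,8,10}
So after constraint 1: D(W) = {4,5,7}

Answer: {4,5,7}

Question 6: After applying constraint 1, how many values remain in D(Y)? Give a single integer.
Answer: 2

Derivation:
Constraint 1 (Y + W = Z) on D(Y)={3,4,8,10} D(W)={4,5,7,9,10} D(Z)={6,7,8,10}: Y {3,4,8,10}->{3,4}; W {4,5,7,9,10}->{4,5,7}; Z {6,7,8,10}->{7,8,10}
So after constraint 1: D(Y)={3,4}, size = 2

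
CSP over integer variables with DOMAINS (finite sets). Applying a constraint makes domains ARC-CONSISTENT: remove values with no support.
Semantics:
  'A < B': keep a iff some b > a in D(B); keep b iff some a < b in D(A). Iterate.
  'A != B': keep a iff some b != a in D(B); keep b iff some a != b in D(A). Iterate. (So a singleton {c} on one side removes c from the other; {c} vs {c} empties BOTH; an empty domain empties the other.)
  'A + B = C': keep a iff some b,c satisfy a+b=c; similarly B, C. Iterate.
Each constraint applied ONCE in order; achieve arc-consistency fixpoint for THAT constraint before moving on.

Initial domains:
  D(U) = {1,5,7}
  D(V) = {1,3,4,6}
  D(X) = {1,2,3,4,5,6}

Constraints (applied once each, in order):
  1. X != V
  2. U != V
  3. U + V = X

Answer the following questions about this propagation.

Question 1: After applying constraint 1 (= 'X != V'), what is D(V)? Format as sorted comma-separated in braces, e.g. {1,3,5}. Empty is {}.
Constraint 1 (X != V) on D(X)={1,2,3,4,5,6} D(V)={1,3,4,6}: no change
So after constraint 1: D(V) = {1,3,4,6}

Answer: {1,3,4,6}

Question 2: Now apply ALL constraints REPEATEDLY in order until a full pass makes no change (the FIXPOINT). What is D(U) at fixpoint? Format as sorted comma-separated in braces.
pass 0 (initial): D(U)={1,5,7}
pass 1: U {1,5,7}->{1,5}; V {1,3,4,6}->{1,3,4}; X {1,2,3,4,5,6}->{2,4,5,6}
pass 2: no change
Fixpoint after 2 passes: D(U) = {1,5}

Answer: {1,5}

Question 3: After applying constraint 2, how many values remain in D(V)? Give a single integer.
Constraint 1 (X != V) on D(X)={1,2,3,4,5,6} D(V)={1,3,4,6}: no change
Constraint 2 (U != V) on D(U)={1,5,7} D(V)={1,3,4,6}: no change
So after constraint 2: D(V)={1,3,4,6}, size = 4

Answer: 4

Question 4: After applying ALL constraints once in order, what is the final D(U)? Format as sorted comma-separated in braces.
Constraint 1 (X != V) on D(X)={1,2,3,4,5,6} D(V)={1,3,4,6}: no change
Constraint 2 (U != V) on D(U)={1,5,7} D(V)={1,3,4,6}: no change
Constraint 3 (U + V = X) on D(U)={1,5,7} D(V)={1,3,4,6} D(X)={1,2,3,4,5,6}: U {1,5,7}->{1,5}; V {1,3,4,6}->{1,3,4}; X {1,2,3,4,5,6}->{2,4,5,6}
So after all 3 constraints: D(U) = {1,5}

Answer: {1,5}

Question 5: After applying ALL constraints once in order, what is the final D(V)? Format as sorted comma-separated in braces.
Answer: {1,3,4}

Derivation:
Constraint 1 (X != V) on D(X)={1,2,3,4,5,6} D(V)={1,3,4,6}: no change
Constraint 2 (U != V) on D(U)={1,5,7} D(V)={1,3,4,6}: no change
Constraint 3 (U + V = X) on D(U)={1,5,7} D(V)={1,3,4,6} D(X)={1,2,3,4,5,6}: U {1,5,7}->{1,5}; V {1,3,4,6}->{1,3,4}; X {1,2,3,4,5,6}->{2,4,5,6}
So after all 3 constraints: D(V) = {1,3,4}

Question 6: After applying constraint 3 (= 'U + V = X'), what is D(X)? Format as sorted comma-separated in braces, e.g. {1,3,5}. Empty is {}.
Answer: {2,4,5,6}

Derivation:
Constraint 1 (X != V) on D(X)={1,2,3,4,5,6} D(V)={1,3,4,6}: no change
Constraint 2 (U != V) on D(U)={1,5,7} D(V)={1,3,4,6}: no change
Constraint 3 (U + V = X) on D(U)={1,5,7} D(V)={1,3,4,6} D(X)={1,2,3,4,5,6}: U {1,5,7}->{1,5}; V {1,3,4,6}->{1,3,4}; X {1,2,3,4,5,6}->{2,4,5,6}
So after constraint 3: D(X) = {2,4,5,6}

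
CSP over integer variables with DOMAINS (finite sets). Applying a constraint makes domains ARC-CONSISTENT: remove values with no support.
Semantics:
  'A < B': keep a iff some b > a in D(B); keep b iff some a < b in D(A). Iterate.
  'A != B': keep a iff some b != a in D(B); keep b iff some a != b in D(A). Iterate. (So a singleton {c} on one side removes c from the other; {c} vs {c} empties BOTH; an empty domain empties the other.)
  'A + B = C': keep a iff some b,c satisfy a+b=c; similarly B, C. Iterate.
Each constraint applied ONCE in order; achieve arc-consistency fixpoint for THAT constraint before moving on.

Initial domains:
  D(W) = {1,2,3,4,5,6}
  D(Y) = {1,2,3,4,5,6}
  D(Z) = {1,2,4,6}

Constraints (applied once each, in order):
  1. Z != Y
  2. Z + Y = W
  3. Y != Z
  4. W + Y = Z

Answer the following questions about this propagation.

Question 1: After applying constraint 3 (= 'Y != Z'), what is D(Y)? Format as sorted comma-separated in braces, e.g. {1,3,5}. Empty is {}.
Answer: {1,2,3,4,5}

Derivation:
Constraint 1 (Z != Y) on D(Z)={1,2,4,6} D(Y)={1,2,3,4,5,6}: no change
Constraint 2 (Z + Y = W) on D(Z)={1,2,4,6} D(Y)={1,2,3,4,5,6} D(W)={1,2,3,4,5,6}: Z {1,2,4,6}->{1,2,4}; Y {1,2,3,4,5,6}->{1,2,3,4,5}; W {1,2,3,4,5,6}->{2,3,4,5,6}
Constraint 3 (Y != Z) on D(Y)={1,2,3,4,5} D(Z)={1,2,4}: no change
So after constraint 3: D(Y) = {1,2,3,4,5}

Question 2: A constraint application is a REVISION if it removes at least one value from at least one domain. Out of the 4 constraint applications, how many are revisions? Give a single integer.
Answer: 2

Derivation:
Constraint 1 (Z != Y) on D(Z)={1,2,4,6} D(Y)={1,2,3,4,5,6}: no change => not a revision
Constraint 2 (Z + Y = W) on D(Z)={1,2,4,6} D(Y)={1,2,3,4,5,6} D(W)={1,2,3,4,5,6}: Z {1,2,4,6}->{1,2,4}; Y {1,2,3,4,5,6}->{1,2,3,4,5}; W {1,2,3,4,5,6}->{2,3,4,5,6} => REVISION
Constraint 3 (Y != Z) on D(Y)={1,2,3,4,5} D(Z)={1,2,4}: no change => not a revision
Constraint 4 (W + Y = Z) on D(W)={2,3,4,5,6} D(Y)={1,2,3,4,5} D(Z)={1,2,4}: W {2,3,4,5,6}->{2,3}; Y {1,2,3,4,5}->{1,2}; Z {1,2,4}->{4} => REVISION
Total revisions = 2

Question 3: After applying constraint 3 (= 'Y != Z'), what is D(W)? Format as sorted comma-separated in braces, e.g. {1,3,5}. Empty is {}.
Answer: {2,3,4,5,6}

Derivation:
Constraint 1 (Z != Y) on D(Z)={1,2,4,6} D(Y)={1,2,3,4,5,6}: no change
Constraint 2 (Z + Y = W) on D(Z)={1,2,4,6} D(Y)={1,2,3,4,5,6} D(W)={1,2,3,4,5,6}: Z {1,2,4,6}->{1,2,4}; Y {1,2,3,4,5,6}->{1,2,3,4,5}; W {1,2,3,4,5,6}->{2,3,4,5,6}
Constraint 3 (Y != Z) on D(Y)={1,2,3,4,5} D(Z)={1,2,4}: no change
So after constraint 3: D(W) = {2,3,4,5,6}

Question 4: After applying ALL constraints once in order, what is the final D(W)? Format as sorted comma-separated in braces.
Answer: {2,3}

Derivation:
Constraint 1 (Z != Y) on D(Z)={1,2,4,6} D(Y)={1,2,3,4,5,6}: no change
Constraint 2 (Z + Y = W) on D(Z)={1,2,4,6} D(Y)={1,2,3,4,5,6} D(W)={1,2,3,4,5,6}: Z {1,2,4,6}->{1,2,4}; Y {1,2,3,4,5,6}->{1,2,3,4,5}; W {1,2,3,4,5,6}->{2,3,4,5,6}
Constraint 3 (Y != Z) on D(Y)={1,2,3,4,5} D(Z)={1,2,4}: no change
Constraint 4 (W + Y = Z) on D(W)={2,3,4,5,6} D(Y)={1,2,3,4,5} D(Z)={1,2,4}: W {2,3,4,5,6}->{2,3}; Y {1,2,3,4,5}->{1,2}; Z {1,2,4}->{4}
So after all 4 constraints: D(W) = {2,3}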